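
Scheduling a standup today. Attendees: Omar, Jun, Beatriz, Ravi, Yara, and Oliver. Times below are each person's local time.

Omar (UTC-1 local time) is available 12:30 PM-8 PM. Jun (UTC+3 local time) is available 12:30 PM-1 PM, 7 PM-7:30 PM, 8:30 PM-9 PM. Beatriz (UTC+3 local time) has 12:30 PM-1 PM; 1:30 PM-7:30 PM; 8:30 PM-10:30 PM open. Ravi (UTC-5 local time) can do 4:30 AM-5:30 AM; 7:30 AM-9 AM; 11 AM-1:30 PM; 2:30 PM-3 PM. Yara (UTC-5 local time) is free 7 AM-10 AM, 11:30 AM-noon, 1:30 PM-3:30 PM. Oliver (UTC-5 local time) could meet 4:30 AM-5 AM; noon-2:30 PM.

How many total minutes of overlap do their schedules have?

0

Omar in UTC: 13:30-21:00 (add 1h to convert from UTC-1).
Jun in UTC: 09:30-10:00, 16:00-16:30, 17:30-18:00 (subtract 3h to convert from UTC+3).
Beatriz in UTC: 09:30-10:00, 10:30-16:30, 17:30-19:30 (subtract 3h to convert from UTC+3).
Ravi in UTC: 09:30-10:30, 12:30-14:00, 16:00-18:30, 19:30-20:00 (add 5h to convert from UTC-5).
Yara in UTC: 12:00-15:00, 16:30-17:00, 18:30-20:30 (add 5h to convert from UTC-5).
Oliver in UTC: 09:30-10:00, 17:00-19:30 (add 5h to convert from UTC-5).
Omar ∩ Jun: 16:00-16:30, 17:30-18:00.
Omar ∩ Jun ∩ Beatriz: 16:00-16:30, 17:30-18:00.
Omar ∩ Jun ∩ Beatriz ∩ Ravi: 16:00-16:30, 17:30-18:00.
Omar ∩ Jun ∩ Beatriz ∩ Ravi ∩ Yara: ∅.
Omar ∩ Jun ∩ Beatriz ∩ Ravi ∩ Yara ∩ Oliver: ∅.
There is no time when everyone is free.
There is no common window, so the total is 0 minutes.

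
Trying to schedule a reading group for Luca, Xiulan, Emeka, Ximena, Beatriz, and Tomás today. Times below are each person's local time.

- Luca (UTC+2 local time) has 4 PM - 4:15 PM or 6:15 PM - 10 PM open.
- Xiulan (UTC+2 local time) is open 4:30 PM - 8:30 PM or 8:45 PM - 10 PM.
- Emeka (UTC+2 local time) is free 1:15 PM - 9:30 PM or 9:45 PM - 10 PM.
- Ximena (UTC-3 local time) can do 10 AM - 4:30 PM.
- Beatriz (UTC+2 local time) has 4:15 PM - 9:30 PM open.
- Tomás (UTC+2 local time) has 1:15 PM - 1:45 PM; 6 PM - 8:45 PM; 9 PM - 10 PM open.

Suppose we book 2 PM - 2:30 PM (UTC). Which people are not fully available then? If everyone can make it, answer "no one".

Beatriz, Luca, Tomás, Xiulan

Luca in UTC: 14:00-14:15, 16:15-20:00 (subtract 2h to convert from UTC+2).
Xiulan in UTC: 14:30-18:30, 18:45-20:00 (subtract 2h to convert from UTC+2).
Emeka in UTC: 11:15-19:30, 19:45-20:00 (subtract 2h to convert from UTC+2).
Ximena in UTC: 13:00-19:30 (add 3h to convert from UTC-3).
Beatriz in UTC: 14:15-19:30 (subtract 2h to convert from UTC+2).
Tomás in UTC: 11:15-11:45, 16:00-18:45, 19:00-20:00 (subtract 2h to convert from UTC+2).
Luca: not fully free for 14:00-14:30. Xiulan: not fully free for 14:00-14:30. Emeka: free for 14:00-14:30. Ximena: free for 14:00-14:30. Beatriz: not fully free for 14:00-14:30. Tomás: not fully free for 14:00-14:30.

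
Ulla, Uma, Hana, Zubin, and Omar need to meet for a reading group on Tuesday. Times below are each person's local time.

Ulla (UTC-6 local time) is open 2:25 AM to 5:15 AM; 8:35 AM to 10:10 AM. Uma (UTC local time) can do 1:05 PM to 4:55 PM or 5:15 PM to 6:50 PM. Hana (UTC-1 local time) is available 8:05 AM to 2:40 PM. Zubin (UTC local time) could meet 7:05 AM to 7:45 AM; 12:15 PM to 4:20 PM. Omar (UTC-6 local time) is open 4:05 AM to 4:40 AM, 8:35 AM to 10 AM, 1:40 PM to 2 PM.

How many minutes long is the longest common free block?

Ulla in UTC: 08:25-11:15, 14:35-16:10 (add 6h to convert from UTC-6).
Uma in UTC: 13:05-16:55, 17:15-18:50.
Hana in UTC: 09:05-15:40 (add 1h to convert from UTC-1).
Zubin in UTC: 07:05-07:45, 12:15-16:20.
Omar in UTC: 10:05-10:40, 14:35-16:00, 19:40-20:00 (add 6h to convert from UTC-6).
Ulla ∩ Uma: 14:35-16:10.
Ulla ∩ Uma ∩ Hana: 14:35-15:40.
Ulla ∩ Uma ∩ Hana ∩ Zubin: 14:35-15:40.
Ulla ∩ Uma ∩ Hana ∩ Zubin ∩ Omar: 14:35-15:40.
The longest is 14:35-15:40 at 65 minutes.

65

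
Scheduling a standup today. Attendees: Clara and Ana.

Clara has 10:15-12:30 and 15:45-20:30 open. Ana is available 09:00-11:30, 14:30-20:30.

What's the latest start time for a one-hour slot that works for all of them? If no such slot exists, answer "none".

19:30

Clara ∩ Ana: 10:15-11:30, 15:45-20:30.
The last common window of at least 60 minutes is 15:45-20:30; a 60-minute meeting can start as late as 19:30 and still end by 20:30.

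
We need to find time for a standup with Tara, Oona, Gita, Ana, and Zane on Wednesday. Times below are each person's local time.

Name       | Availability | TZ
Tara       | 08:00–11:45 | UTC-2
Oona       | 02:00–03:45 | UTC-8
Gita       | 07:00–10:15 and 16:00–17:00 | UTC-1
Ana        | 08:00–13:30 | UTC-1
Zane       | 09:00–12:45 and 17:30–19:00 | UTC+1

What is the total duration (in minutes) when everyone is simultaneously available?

75

Tara in UTC: 10:00-13:45 (add 2h to convert from UTC-2).
Oona in UTC: 10:00-11:45 (add 8h to convert from UTC-8).
Gita in UTC: 08:00-11:15, 17:00-18:00 (add 1h to convert from UTC-1).
Ana in UTC: 09:00-14:30 (add 1h to convert from UTC-1).
Zane in UTC: 08:00-11:45, 16:30-18:00 (subtract 1h to convert from UTC+1).
Tara ∩ Oona: 10:00-11:45.
Tara ∩ Oona ∩ Gita: 10:00-11:15.
Tara ∩ Oona ∩ Gita ∩ Ana: 10:00-11:15.
Tara ∩ Oona ∩ Gita ∩ Ana ∩ Zane: 10:00-11:15.
That's a single block of 75 minutes.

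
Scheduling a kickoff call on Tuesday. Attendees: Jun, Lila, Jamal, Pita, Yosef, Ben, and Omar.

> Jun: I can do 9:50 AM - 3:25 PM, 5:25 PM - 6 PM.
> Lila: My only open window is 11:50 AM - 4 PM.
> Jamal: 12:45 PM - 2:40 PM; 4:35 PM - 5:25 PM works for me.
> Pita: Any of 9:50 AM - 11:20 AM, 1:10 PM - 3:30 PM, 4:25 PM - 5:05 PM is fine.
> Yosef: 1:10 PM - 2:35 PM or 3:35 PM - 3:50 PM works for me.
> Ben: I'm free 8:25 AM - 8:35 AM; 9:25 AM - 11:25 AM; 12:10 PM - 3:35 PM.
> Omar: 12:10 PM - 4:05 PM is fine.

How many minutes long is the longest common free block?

Jun ∩ Lila: 11:50-15:25.
Jun ∩ Lila ∩ Jamal: 12:45-14:40.
Jun ∩ Lila ∩ Jamal ∩ Pita: 13:10-14:40.
Jun ∩ Lila ∩ Jamal ∩ Pita ∩ Yosef: 13:10-14:35.
Jun ∩ Lila ∩ Jamal ∩ Pita ∩ Yosef ∩ Ben: 13:10-14:35.
Jun ∩ Lila ∩ Jamal ∩ Pita ∩ Yosef ∩ Ben ∩ Omar: 13:10-14:35.
The longest is 13:10-14:35 at 85 minutes.

85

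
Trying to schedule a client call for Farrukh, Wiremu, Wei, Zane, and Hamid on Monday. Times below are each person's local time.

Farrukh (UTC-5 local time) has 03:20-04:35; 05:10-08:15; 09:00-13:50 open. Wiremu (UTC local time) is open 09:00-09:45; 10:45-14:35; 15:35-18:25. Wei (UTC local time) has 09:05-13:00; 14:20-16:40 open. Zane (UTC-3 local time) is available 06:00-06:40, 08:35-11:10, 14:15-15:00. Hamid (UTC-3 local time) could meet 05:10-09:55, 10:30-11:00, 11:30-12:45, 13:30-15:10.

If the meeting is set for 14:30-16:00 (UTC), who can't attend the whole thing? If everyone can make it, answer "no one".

Hamid, Wiremu, Zane

Farrukh in UTC: 08:20-09:35, 10:10-13:15, 14:00-18:50 (add 5h to convert from UTC-5).
Wiremu in UTC: 09:00-09:45, 10:45-14:35, 15:35-18:25.
Wei in UTC: 09:05-13:00, 14:20-16:40.
Zane in UTC: 09:00-09:40, 11:35-14:10, 17:15-18:00 (add 3h to convert from UTC-3).
Hamid in UTC: 08:10-12:55, 13:30-14:00, 14:30-15:45, 16:30-18:10 (add 3h to convert from UTC-3).
Farrukh: free for 14:30-16:00. Wiremu: not fully free for 14:30-16:00. Wei: free for 14:30-16:00. Zane: not fully free for 14:30-16:00. Hamid: not fully free for 14:30-16:00.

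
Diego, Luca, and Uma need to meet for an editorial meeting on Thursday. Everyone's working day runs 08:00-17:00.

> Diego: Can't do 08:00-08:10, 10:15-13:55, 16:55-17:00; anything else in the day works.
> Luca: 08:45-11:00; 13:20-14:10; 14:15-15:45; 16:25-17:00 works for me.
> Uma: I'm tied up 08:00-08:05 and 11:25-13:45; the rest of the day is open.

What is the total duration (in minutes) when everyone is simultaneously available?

225

Diego free: 08:10-10:15, 13:55-16:55 (invert busy blocks within the working day).
Luca free: 08:45-11:00, 13:20-14:10, 14:15-15:45, 16:25-17:00.
Uma free: 08:05-11:25, 13:45-17:00 (invert busy blocks within the working day).
Diego ∩ Luca: 08:45-10:15, 13:55-14:10, 14:15-15:45, 16:25-16:55.
Diego ∩ Luca ∩ Uma: 08:45-10:15, 13:55-14:10, 14:15-15:45, 16:25-16:55.
Summing the common windows: 90 + 15 + 90 + 30 = 225 minutes.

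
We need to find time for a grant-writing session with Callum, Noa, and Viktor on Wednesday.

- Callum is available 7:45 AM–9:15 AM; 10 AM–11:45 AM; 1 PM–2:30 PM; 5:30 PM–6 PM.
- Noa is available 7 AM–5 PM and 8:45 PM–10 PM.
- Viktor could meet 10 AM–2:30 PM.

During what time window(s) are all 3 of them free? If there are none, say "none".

10:00-11:45, 13:00-14:30

Callum ∩ Noa: 07:45-09:15, 10:00-11:45, 13:00-14:30.
Callum ∩ Noa ∩ Viktor: 10:00-11:45, 13:00-14:30.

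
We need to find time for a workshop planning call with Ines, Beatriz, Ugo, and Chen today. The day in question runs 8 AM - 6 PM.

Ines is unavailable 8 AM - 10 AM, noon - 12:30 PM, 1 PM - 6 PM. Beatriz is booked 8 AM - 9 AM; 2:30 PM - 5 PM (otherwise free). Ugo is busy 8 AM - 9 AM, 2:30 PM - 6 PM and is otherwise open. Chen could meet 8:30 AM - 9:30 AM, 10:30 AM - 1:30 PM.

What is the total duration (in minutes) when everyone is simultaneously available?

Ines free: 10:00-12:00, 12:30-13:00 (invert busy blocks within the working day).
Beatriz free: 09:00-14:30, 17:00-18:00 (invert busy blocks within the working day).
Ugo free: 09:00-14:30 (invert busy blocks within the working day).
Chen free: 08:30-09:30, 10:30-13:30.
Ines ∩ Beatriz: 10:00-12:00, 12:30-13:00.
Ines ∩ Beatriz ∩ Ugo: 10:00-12:00, 12:30-13:00.
Ines ∩ Beatriz ∩ Ugo ∩ Chen: 10:30-12:00, 12:30-13:00.
Summing the common windows: 90 + 30 = 120 minutes.

120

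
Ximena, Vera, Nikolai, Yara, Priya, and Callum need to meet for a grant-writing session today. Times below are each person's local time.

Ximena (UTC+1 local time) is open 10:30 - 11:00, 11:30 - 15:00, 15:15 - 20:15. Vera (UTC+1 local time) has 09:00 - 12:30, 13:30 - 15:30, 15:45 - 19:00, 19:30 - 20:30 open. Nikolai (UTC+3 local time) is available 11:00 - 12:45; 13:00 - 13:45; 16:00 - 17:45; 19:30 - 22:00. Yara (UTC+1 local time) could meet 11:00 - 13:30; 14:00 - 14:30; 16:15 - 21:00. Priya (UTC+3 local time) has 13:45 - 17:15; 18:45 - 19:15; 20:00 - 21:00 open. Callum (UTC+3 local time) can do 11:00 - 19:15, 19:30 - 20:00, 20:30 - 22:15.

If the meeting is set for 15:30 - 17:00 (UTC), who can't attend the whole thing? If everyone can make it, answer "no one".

Callum, Nikolai, Priya

Ximena in UTC: 09:30-10:00, 10:30-14:00, 14:15-19:15 (subtract 1h to convert from UTC+1).
Vera in UTC: 08:00-11:30, 12:30-14:30, 14:45-18:00, 18:30-19:30 (subtract 1h to convert from UTC+1).
Nikolai in UTC: 08:00-09:45, 10:00-10:45, 13:00-14:45, 16:30-19:00 (subtract 3h to convert from UTC+3).
Yara in UTC: 10:00-12:30, 13:00-13:30, 15:15-20:00 (subtract 1h to convert from UTC+1).
Priya in UTC: 10:45-14:15, 15:45-16:15, 17:00-18:00 (subtract 3h to convert from UTC+3).
Callum in UTC: 08:00-16:15, 16:30-17:00, 17:30-19:15 (subtract 3h to convert from UTC+3).
Ximena: free for 15:30-17:00. Vera: free for 15:30-17:00. Nikolai: not fully free for 15:30-17:00. Yara: free for 15:30-17:00. Priya: not fully free for 15:30-17:00. Callum: not fully free for 15:30-17:00.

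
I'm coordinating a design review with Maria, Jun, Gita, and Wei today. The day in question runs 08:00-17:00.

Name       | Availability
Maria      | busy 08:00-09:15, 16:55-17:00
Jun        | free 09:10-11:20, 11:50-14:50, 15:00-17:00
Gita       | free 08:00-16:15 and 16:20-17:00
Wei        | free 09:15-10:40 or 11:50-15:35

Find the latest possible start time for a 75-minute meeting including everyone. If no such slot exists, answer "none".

13:35

Maria free: 09:15-16:55 (invert busy blocks within the working day).
Jun free: 09:10-11:20, 11:50-14:50, 15:00-17:00.
Gita free: 08:00-16:15, 16:20-17:00.
Wei free: 09:15-10:40, 11:50-15:35.
Maria ∩ Jun: 09:15-11:20, 11:50-14:50, 15:00-16:55.
Maria ∩ Jun ∩ Gita: 09:15-11:20, 11:50-14:50, 15:00-16:15, 16:20-16:55.
Maria ∩ Jun ∩ Gita ∩ Wei: 09:15-10:40, 11:50-14:50, 15:00-15:35.
The last common window of at least 75 minutes is 11:50-14:50; a 75-minute meeting can start as late as 13:35 and still end by 14:50.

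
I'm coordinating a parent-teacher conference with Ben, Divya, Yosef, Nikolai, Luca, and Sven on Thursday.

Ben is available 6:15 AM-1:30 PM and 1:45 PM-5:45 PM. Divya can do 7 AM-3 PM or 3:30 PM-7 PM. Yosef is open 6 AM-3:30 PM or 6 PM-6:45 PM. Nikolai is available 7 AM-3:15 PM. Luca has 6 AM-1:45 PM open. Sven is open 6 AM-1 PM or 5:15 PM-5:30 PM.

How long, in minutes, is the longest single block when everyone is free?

360

Ben ∩ Divya: 07:00-13:30, 13:45-15:00, 15:30-17:45.
Ben ∩ Divya ∩ Yosef: 07:00-13:30, 13:45-15:00.
Ben ∩ Divya ∩ Yosef ∩ Nikolai: 07:00-13:30, 13:45-15:00.
Ben ∩ Divya ∩ Yosef ∩ Nikolai ∩ Luca: 07:00-13:30.
Ben ∩ Divya ∩ Yosef ∩ Nikolai ∩ Luca ∩ Sven: 07:00-13:00.
The longest is 07:00-13:00 at 360 minutes.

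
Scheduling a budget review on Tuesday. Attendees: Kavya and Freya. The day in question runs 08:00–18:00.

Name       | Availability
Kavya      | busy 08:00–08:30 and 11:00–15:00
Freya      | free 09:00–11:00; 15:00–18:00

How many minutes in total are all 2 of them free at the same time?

Kavya free: 08:30-11:00, 15:00-18:00 (invert busy blocks within the working day).
Freya free: 09:00-11:00, 15:00-18:00.
Kavya ∩ Freya: 09:00-11:00, 15:00-18:00.
Those are the intersection windows.
Summing the common windows: 120 + 180 = 300 minutes.

300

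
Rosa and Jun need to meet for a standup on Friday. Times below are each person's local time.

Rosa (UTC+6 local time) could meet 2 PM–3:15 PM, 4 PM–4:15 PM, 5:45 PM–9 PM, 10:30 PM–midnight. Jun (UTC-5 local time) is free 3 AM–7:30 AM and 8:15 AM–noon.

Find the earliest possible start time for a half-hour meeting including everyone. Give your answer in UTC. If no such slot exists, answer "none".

Rosa in UTC: 08:00-09:15, 10:00-10:15, 11:45-15:00, 16:30-18:00 (subtract 6h to convert from UTC+6).
Jun in UTC: 08:00-12:30, 13:15-17:00 (add 5h to convert from UTC-5).
Rosa ∩ Jun: 08:00-09:15, 10:00-10:15, 11:45-12:30, 13:15-15:00, 16:30-17:00.
Those are the intersection windows.
The first common window of at least 30 minutes is 08:00-09:15, so the earliest start is 08:00.

08:00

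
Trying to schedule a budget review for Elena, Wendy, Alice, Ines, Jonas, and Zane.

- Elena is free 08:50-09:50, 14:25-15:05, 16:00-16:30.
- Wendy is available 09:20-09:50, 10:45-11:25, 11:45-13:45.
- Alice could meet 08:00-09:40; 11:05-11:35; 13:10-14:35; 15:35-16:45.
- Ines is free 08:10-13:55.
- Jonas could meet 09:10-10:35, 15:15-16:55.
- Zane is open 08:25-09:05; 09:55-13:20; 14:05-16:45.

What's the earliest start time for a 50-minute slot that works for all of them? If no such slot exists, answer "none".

Elena ∩ Wendy: 09:20-09:50.
Elena ∩ Wendy ∩ Alice: 09:20-09:40.
Elena ∩ Wendy ∩ Alice ∩ Ines: 09:20-09:40.
Elena ∩ Wendy ∩ Alice ∩ Ines ∩ Jonas: 09:20-09:40.
Elena ∩ Wendy ∩ Alice ∩ Ines ∩ Jonas ∩ Zane: ∅.
There is no time when everyone is free.
No common window is at least 50 minutes long.

none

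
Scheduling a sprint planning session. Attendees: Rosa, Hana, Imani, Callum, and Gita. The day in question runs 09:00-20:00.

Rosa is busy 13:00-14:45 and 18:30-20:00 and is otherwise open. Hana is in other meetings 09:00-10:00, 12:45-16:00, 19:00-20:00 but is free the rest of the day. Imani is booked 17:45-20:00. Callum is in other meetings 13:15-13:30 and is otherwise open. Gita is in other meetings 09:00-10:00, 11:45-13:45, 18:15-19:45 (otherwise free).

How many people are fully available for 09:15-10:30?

Rosa free: 09:00-13:00, 14:45-18:30 (invert busy blocks within the working day).
Hana free: 10:00-12:45, 16:00-19:00 (invert busy blocks within the working day).
Imani free: 09:00-17:45 (invert busy blocks within the working day).
Callum free: 09:00-13:15, 13:30-20:00 (invert busy blocks within the working day).
Gita free: 10:00-11:45, 13:45-18:15, 19:45-20:00 (invert busy blocks within the working day).
Rosa, Imani, and Callum can make the full 09:15-10:30 slot — that's 3.

3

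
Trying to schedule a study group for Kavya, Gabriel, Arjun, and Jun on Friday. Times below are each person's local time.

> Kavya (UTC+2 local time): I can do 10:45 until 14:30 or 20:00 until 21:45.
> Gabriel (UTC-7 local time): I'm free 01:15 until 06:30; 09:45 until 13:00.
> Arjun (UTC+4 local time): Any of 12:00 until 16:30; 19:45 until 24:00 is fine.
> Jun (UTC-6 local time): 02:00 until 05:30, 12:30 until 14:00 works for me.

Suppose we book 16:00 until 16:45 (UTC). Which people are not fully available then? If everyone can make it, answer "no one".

Gabriel, Jun, Kavya

Kavya in UTC: 08:45-12:30, 18:00-19:45 (subtract 2h to convert from UTC+2).
Gabriel in UTC: 08:15-13:30, 16:45-20:00 (add 7h to convert from UTC-7).
Arjun in UTC: 08:00-12:30, 15:45-20:00 (subtract 4h to convert from UTC+4).
Jun in UTC: 08:00-11:30, 18:30-20:00 (add 6h to convert from UTC-6).
Kavya: not fully free for 16:00-16:45. Gabriel: not fully free for 16:00-16:45. Arjun: free for 16:00-16:45. Jun: not fully free for 16:00-16:45.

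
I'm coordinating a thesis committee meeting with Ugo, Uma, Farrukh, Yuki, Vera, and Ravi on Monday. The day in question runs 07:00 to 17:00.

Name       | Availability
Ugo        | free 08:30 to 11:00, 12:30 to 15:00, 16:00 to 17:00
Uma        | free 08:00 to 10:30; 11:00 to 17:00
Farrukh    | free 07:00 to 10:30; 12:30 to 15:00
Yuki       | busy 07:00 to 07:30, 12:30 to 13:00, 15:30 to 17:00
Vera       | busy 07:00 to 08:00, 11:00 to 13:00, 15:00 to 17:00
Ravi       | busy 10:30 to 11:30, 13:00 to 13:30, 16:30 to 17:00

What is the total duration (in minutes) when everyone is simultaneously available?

Ugo free: 08:30-11:00, 12:30-15:00, 16:00-17:00.
Uma free: 08:00-10:30, 11:00-17:00.
Farrukh free: 07:00-10:30, 12:30-15:00.
Yuki free: 07:30-12:30, 13:00-15:30 (invert busy blocks within the working day).
Vera free: 08:00-11:00, 13:00-15:00 (invert busy blocks within the working day).
Ravi free: 07:00-10:30, 11:30-13:00, 13:30-16:30 (invert busy blocks within the working day).
Ugo ∩ Uma: 08:30-10:30, 12:30-15:00, 16:00-17:00.
Ugo ∩ Uma ∩ Farrukh: 08:30-10:30, 12:30-15:00.
Ugo ∩ Uma ∩ Farrukh ∩ Yuki: 08:30-10:30, 13:00-15:00.
Ugo ∩ Uma ∩ Farrukh ∩ Yuki ∩ Vera: 08:30-10:30, 13:00-15:00.
Ugo ∩ Uma ∩ Farrukh ∩ Yuki ∩ Vera ∩ Ravi: 08:30-10:30, 13:30-15:00.
Those are the intersection windows.
Summing the common windows: 120 + 90 = 210 minutes.

210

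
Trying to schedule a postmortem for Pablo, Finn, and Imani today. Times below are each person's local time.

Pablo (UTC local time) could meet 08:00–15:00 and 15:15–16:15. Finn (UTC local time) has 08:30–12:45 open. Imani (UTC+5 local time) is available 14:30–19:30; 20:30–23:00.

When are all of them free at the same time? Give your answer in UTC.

Pablo in UTC: 08:00-15:00, 15:15-16:15.
Finn in UTC: 08:30-12:45.
Imani in UTC: 09:30-14:30, 15:30-18:00 (subtract 5h to convert from UTC+5).
Pablo ∩ Finn: 08:30-12:45.
Pablo ∩ Finn ∩ Imani: 09:30-12:45.
Those are the intersection windows.

09:30-12:45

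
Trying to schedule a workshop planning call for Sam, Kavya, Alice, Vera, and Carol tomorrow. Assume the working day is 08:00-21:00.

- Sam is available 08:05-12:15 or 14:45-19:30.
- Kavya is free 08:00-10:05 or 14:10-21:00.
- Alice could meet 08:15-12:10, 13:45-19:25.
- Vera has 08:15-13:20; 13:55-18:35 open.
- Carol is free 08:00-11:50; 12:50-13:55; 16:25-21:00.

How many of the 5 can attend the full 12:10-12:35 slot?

Vera can make the full 12:10-12:35 slot — that's 1.

1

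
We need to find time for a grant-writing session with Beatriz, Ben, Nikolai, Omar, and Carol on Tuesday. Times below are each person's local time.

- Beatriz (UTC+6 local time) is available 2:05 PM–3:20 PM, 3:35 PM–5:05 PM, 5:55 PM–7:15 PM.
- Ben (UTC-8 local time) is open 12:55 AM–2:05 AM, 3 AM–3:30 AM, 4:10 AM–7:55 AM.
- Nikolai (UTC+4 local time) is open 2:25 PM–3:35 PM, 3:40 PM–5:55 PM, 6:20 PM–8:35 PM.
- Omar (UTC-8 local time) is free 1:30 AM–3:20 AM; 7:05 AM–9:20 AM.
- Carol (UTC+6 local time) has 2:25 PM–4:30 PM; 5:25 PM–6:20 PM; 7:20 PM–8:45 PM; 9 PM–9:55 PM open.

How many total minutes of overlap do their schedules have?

Beatriz in UTC: 08:05-09:20, 09:35-11:05, 11:55-13:15 (subtract 6h to convert from UTC+6).
Ben in UTC: 08:55-10:05, 11:00-11:30, 12:10-15:55 (add 8h to convert from UTC-8).
Nikolai in UTC: 10:25-11:35, 11:40-13:55, 14:20-16:35 (subtract 4h to convert from UTC+4).
Omar in UTC: 09:30-11:20, 15:05-17:20 (add 8h to convert from UTC-8).
Carol in UTC: 08:25-10:30, 11:25-12:20, 13:20-14:45, 15:00-15:55 (subtract 6h to convert from UTC+6).
Beatriz ∩ Ben: 08:55-09:20, 09:35-10:05, 11:00-11:05, 12:10-13:15.
Beatriz ∩ Ben ∩ Nikolai: 11:00-11:05, 12:10-13:15.
Beatriz ∩ Ben ∩ Nikolai ∩ Omar: 11:00-11:05.
Beatriz ∩ Ben ∩ Nikolai ∩ Omar ∩ Carol: ∅.
There is no time when everyone is free.
There is no common window, so the total is 0 minutes.

0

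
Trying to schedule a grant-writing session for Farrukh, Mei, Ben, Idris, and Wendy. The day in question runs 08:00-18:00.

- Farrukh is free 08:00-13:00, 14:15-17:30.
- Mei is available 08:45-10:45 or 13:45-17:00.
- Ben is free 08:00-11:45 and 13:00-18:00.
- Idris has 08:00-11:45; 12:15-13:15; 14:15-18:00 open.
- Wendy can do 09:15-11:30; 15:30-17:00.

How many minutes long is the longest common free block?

90

Farrukh ∩ Mei: 08:45-10:45, 14:15-17:00.
Farrukh ∩ Mei ∩ Ben: 08:45-10:45, 14:15-17:00.
Farrukh ∩ Mei ∩ Ben ∩ Idris: 08:45-10:45, 14:15-17:00.
Farrukh ∩ Mei ∩ Ben ∩ Idris ∩ Wendy: 09:15-10:45, 15:30-17:00.
The longest is 09:15-10:45 at 90 minutes.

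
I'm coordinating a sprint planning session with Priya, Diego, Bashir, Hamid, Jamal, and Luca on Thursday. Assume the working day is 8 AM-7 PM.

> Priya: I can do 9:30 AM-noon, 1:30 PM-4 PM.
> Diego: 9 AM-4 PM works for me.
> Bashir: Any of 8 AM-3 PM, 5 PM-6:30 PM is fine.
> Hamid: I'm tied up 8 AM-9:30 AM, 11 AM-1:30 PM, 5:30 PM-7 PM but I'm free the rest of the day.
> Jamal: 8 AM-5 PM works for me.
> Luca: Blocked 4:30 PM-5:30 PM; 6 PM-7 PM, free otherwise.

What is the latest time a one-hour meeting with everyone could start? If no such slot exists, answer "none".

Priya free: 09:30-12:00, 13:30-16:00.
Diego free: 09:00-16:00.
Bashir free: 08:00-15:00, 17:00-18:30.
Hamid free: 09:30-11:00, 13:30-17:30 (invert busy blocks within the working day).
Jamal free: 08:00-17:00.
Luca free: 08:00-16:30, 17:30-18:00 (invert busy blocks within the working day).
Priya ∩ Diego: 09:30-12:00, 13:30-16:00.
Priya ∩ Diego ∩ Bashir: 09:30-12:00, 13:30-15:00.
Priya ∩ Diego ∩ Bashir ∩ Hamid: 09:30-11:00, 13:30-15:00.
Priya ∩ Diego ∩ Bashir ∩ Hamid ∩ Jamal: 09:30-11:00, 13:30-15:00.
Priya ∩ Diego ∩ Bashir ∩ Hamid ∩ Jamal ∩ Luca: 09:30-11:00, 13:30-15:00.
The last common window of at least 60 minutes is 13:30-15:00; a 60-minute meeting can start as late as 14:00 and still end by 15:00.

14:00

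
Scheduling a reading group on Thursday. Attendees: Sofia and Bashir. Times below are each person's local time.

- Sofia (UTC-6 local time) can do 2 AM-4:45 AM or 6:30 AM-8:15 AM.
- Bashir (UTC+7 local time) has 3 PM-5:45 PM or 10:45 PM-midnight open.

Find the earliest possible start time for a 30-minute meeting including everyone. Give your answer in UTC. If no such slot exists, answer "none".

Sofia in UTC: 08:00-10:45, 12:30-14:15 (add 6h to convert from UTC-6).
Bashir in UTC: 08:00-10:45, 15:45-17:00 (subtract 7h to convert from UTC+7).
Sofia ∩ Bashir: 08:00-10:45.
So the common availability across everyone is 08:00-10:45.
The first common window of at least 30 minutes is 08:00-10:45, so the earliest start is 08:00.

08:00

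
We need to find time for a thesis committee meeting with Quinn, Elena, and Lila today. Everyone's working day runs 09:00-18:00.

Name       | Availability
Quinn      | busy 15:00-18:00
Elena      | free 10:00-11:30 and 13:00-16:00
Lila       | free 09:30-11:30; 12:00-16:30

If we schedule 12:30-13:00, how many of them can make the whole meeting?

2

Quinn free: 09:00-15:00 (invert busy blocks within the working day).
Elena free: 10:00-11:30, 13:00-16:00.
Lila free: 09:30-11:30, 12:00-16:30.
Quinn and Lila can make the full 12:30-13:00 slot — that's 2.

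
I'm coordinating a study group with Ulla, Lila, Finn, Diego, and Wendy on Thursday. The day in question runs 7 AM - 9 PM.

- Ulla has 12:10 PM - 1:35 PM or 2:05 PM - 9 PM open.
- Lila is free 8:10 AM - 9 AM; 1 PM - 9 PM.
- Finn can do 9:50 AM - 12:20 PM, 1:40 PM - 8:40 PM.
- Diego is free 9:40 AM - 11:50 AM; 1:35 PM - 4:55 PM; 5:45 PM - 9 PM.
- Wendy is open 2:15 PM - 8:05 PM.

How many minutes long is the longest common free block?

160

Ulla ∩ Lila: 13:00-13:35, 14:05-21:00.
Ulla ∩ Lila ∩ Finn: 14:05-20:40.
Ulla ∩ Lila ∩ Finn ∩ Diego: 14:05-16:55, 17:45-20:40.
Ulla ∩ Lila ∩ Finn ∩ Diego ∩ Wendy: 14:15-16:55, 17:45-20:05.
So the common availability across everyone is 14:15-16:55, 17:45-20:05.
The longest is 14:15-16:55 at 160 minutes.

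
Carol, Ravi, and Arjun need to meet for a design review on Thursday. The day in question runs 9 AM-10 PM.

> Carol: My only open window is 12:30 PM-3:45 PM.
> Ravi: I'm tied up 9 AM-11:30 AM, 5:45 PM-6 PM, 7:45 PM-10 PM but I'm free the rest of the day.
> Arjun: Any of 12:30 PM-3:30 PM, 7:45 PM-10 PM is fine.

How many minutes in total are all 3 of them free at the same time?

Carol free: 12:30-15:45.
Ravi free: 11:30-17:45, 18:00-19:45 (invert busy blocks within the working day).
Arjun free: 12:30-15:30, 19:45-22:00.
Carol ∩ Ravi: 12:30-15:45.
Carol ∩ Ravi ∩ Arjun: 12:30-15:30.
Those are the intersection windows.
That's a single block of 180 minutes.

180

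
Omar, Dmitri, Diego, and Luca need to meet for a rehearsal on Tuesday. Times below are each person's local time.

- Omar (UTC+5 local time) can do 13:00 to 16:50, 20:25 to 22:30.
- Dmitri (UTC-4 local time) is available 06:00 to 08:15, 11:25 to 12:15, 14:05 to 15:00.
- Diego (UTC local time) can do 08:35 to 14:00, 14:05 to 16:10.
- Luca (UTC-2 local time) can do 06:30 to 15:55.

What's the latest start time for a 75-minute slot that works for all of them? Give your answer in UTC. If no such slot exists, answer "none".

Omar in UTC: 08:00-11:50, 15:25-17:30 (subtract 5h to convert from UTC+5).
Dmitri in UTC: 10:00-12:15, 15:25-16:15, 18:05-19:00 (add 4h to convert from UTC-4).
Diego in UTC: 08:35-14:00, 14:05-16:10.
Luca in UTC: 08:30-17:55 (add 2h to convert from UTC-2).
Omar ∩ Dmitri: 10:00-11:50, 15:25-16:15.
Omar ∩ Dmitri ∩ Diego: 10:00-11:50, 15:25-16:10.
Omar ∩ Dmitri ∩ Diego ∩ Luca: 10:00-11:50, 15:25-16:10.
The last common window of at least 75 minutes is 10:00-11:50; a 75-minute meeting can start as late as 10:35 and still end by 11:50.

10:35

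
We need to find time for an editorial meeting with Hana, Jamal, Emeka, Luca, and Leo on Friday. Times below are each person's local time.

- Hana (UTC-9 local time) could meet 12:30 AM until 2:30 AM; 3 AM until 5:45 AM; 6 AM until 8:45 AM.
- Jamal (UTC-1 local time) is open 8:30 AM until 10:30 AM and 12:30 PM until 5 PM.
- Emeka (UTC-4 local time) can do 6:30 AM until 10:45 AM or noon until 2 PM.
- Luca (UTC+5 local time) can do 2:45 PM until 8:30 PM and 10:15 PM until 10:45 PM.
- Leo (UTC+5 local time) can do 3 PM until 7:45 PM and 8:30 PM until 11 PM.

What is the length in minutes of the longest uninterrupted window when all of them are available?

75

Hana in UTC: 09:30-11:30, 12:00-14:45, 15:00-17:45 (add 9h to convert from UTC-9).
Jamal in UTC: 09:30-11:30, 13:30-18:00 (add 1h to convert from UTC-1).
Emeka in UTC: 10:30-14:45, 16:00-18:00 (add 4h to convert from UTC-4).
Luca in UTC: 09:45-15:30, 17:15-17:45 (subtract 5h to convert from UTC+5).
Leo in UTC: 10:00-14:45, 15:30-18:00 (subtract 5h to convert from UTC+5).
Hana ∩ Jamal: 09:30-11:30, 13:30-14:45, 15:00-17:45.
Hana ∩ Jamal ∩ Emeka: 10:30-11:30, 13:30-14:45, 16:00-17:45.
Hana ∩ Jamal ∩ Emeka ∩ Luca: 10:30-11:30, 13:30-14:45, 17:15-17:45.
Hana ∩ Jamal ∩ Emeka ∩ Luca ∩ Leo: 10:30-11:30, 13:30-14:45, 17:15-17:45.
The longest is 13:30-14:45 at 75 minutes.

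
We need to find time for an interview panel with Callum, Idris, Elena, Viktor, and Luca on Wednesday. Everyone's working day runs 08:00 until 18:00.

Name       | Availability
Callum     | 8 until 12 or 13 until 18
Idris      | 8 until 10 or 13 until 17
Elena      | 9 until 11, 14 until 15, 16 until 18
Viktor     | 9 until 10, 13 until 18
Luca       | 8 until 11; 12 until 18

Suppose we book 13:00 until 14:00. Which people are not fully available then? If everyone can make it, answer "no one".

Callum: free for 13:00-14:00. Idris: free for 13:00-14:00. Elena: not fully free for 13:00-14:00. Viktor: free for 13:00-14:00. Luca: free for 13:00-14:00.

Elena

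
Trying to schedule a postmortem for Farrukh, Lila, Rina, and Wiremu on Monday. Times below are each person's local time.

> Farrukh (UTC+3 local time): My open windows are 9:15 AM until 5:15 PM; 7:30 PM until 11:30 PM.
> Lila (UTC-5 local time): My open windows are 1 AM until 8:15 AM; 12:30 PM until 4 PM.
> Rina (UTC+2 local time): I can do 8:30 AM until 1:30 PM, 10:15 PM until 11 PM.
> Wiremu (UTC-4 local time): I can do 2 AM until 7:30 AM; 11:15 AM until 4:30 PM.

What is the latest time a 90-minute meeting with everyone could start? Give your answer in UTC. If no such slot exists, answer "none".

10:00

Farrukh in UTC: 06:15-14:15, 16:30-20:30 (subtract 3h to convert from UTC+3).
Lila in UTC: 06:00-13:15, 17:30-21:00 (add 5h to convert from UTC-5).
Rina in UTC: 06:30-11:30, 20:15-21:00 (subtract 2h to convert from UTC+2).
Wiremu in UTC: 06:00-11:30, 15:15-20:30 (add 4h to convert from UTC-4).
Farrukh ∩ Lila: 06:15-13:15, 17:30-20:30.
Farrukh ∩ Lila ∩ Rina: 06:30-11:30, 20:15-20:30.
Farrukh ∩ Lila ∩ Rina ∩ Wiremu: 06:30-11:30, 20:15-20:30.
The last common window of at least 90 minutes is 06:30-11:30; a 90-minute meeting can start as late as 10:00 and still end by 11:30.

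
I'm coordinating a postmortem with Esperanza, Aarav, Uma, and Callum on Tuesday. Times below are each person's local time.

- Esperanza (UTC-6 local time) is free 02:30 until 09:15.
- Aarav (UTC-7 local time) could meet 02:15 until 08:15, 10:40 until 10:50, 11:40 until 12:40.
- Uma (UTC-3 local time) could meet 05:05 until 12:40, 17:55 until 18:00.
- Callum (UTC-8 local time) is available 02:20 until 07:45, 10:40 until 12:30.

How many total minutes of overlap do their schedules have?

295

Esperanza in UTC: 08:30-15:15 (add 6h to convert from UTC-6).
Aarav in UTC: 09:15-15:15, 17:40-17:50, 18:40-19:40 (add 7h to convert from UTC-7).
Uma in UTC: 08:05-15:40, 20:55-21:00 (add 3h to convert from UTC-3).
Callum in UTC: 10:20-15:45, 18:40-20:30 (add 8h to convert from UTC-8).
Esperanza ∩ Aarav: 09:15-15:15.
Esperanza ∩ Aarav ∩ Uma: 09:15-15:15.
Esperanza ∩ Aarav ∩ Uma ∩ Callum: 10:20-15:15.
That's a single block of 295 minutes.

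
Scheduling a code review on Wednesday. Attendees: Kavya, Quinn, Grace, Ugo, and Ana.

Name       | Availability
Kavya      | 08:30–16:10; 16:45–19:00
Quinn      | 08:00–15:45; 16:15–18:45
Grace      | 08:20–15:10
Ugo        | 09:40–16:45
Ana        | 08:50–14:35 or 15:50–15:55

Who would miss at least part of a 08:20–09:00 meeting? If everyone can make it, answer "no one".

Ana, Kavya, Ugo

Kavya: not fully free for 08:20-09:00. Quinn: free for 08:20-09:00. Grace: free for 08:20-09:00. Ugo: not fully free for 08:20-09:00. Ana: not fully free for 08:20-09:00.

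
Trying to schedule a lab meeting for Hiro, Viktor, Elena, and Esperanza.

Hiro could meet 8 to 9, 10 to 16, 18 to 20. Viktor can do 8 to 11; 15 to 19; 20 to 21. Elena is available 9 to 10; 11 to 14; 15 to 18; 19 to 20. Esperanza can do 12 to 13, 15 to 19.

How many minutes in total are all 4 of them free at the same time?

Hiro ∩ Viktor: 08:00-09:00, 10:00-11:00, 15:00-16:00, 18:00-19:00.
Hiro ∩ Viktor ∩ Elena: 15:00-16:00.
Hiro ∩ Viktor ∩ Elena ∩ Esperanza: 15:00-16:00.
Those are the intersection windows.
That's a single block of 60 minutes.

60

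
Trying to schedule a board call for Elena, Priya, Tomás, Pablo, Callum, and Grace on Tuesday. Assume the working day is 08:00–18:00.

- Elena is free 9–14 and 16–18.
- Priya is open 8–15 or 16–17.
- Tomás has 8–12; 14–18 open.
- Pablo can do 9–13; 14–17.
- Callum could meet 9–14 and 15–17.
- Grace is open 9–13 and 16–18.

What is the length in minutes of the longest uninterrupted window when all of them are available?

Elena ∩ Priya: 09:00-14:00, 16:00-17:00.
Elena ∩ Priya ∩ Tomás: 09:00-12:00, 16:00-17:00.
Elena ∩ Priya ∩ Tomás ∩ Pablo: 09:00-12:00, 16:00-17:00.
Elena ∩ Priya ∩ Tomás ∩ Pablo ∩ Callum: 09:00-12:00, 16:00-17:00.
Elena ∩ Priya ∩ Tomás ∩ Pablo ∩ Callum ∩ Grace: 09:00-12:00, 16:00-17:00.
Those are the intersection windows.
The longest is 09:00-12:00 at 180 minutes.

180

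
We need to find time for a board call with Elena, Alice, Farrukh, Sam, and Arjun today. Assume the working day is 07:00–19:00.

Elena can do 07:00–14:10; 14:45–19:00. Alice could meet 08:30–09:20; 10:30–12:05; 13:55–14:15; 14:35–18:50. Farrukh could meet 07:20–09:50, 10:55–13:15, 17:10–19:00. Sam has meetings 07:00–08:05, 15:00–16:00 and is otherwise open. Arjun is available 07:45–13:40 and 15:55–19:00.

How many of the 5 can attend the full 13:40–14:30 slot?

1

Elena free: 07:00-14:10, 14:45-19:00.
Alice free: 08:30-09:20, 10:30-12:05, 13:55-14:15, 14:35-18:50.
Farrukh free: 07:20-09:50, 10:55-13:15, 17:10-19:00.
Sam free: 08:05-15:00, 16:00-19:00 (invert busy blocks within the working day).
Arjun free: 07:45-13:40, 15:55-19:00.
Sam can make the full 13:40-14:30 slot — that's 1.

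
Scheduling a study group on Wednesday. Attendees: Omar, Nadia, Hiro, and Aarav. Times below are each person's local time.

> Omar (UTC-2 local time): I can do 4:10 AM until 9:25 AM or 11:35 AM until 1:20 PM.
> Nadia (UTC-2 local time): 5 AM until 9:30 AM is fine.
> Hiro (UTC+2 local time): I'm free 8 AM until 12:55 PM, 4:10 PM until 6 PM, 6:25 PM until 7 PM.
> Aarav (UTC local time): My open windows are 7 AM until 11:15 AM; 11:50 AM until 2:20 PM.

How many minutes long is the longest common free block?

235

Omar in UTC: 06:10-11:25, 13:35-15:20 (add 2h to convert from UTC-2).
Nadia in UTC: 07:00-11:30 (add 2h to convert from UTC-2).
Hiro in UTC: 06:00-10:55, 14:10-16:00, 16:25-17:00 (subtract 2h to convert from UTC+2).
Aarav in UTC: 07:00-11:15, 11:50-14:20.
Omar ∩ Nadia: 07:00-11:25.
Omar ∩ Nadia ∩ Hiro: 07:00-10:55.
Omar ∩ Nadia ∩ Hiro ∩ Aarav: 07:00-10:55.
Those are the intersection windows.
The longest is 07:00-10:55 at 235 minutes.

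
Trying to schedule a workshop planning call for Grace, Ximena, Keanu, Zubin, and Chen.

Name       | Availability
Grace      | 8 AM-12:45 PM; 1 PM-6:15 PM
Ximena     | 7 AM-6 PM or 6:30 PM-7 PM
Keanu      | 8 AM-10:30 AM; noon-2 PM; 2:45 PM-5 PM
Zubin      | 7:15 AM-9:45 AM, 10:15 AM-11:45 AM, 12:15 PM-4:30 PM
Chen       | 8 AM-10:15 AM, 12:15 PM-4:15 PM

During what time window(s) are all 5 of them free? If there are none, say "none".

08:00-09:45, 12:15-12:45, 13:00-14:00, 14:45-16:15

Grace ∩ Ximena: 08:00-12:45, 13:00-18:00.
Grace ∩ Ximena ∩ Keanu: 08:00-10:30, 12:00-12:45, 13:00-14:00, 14:45-17:00.
Grace ∩ Ximena ∩ Keanu ∩ Zubin: 08:00-09:45, 10:15-10:30, 12:15-12:45, 13:00-14:00, 14:45-16:30.
Grace ∩ Ximena ∩ Keanu ∩ Zubin ∩ Chen: 08:00-09:45, 12:15-12:45, 13:00-14:00, 14:45-16:15.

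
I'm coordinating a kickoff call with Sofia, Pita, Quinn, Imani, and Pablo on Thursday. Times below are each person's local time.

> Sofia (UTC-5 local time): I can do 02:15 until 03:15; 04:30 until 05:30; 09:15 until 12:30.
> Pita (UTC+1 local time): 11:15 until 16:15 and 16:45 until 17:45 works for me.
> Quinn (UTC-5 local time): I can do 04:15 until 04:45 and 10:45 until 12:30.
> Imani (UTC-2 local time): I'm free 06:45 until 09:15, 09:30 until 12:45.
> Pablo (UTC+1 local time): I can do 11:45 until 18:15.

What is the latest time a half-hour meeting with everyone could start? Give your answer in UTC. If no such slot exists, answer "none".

Sofia in UTC: 07:15-08:15, 09:30-10:30, 14:15-17:30 (add 5h to convert from UTC-5).
Pita in UTC: 10:15-15:15, 15:45-16:45 (subtract 1h to convert from UTC+1).
Quinn in UTC: 09:15-09:45, 15:45-17:30 (add 5h to convert from UTC-5).
Imani in UTC: 08:45-11:15, 11:30-14:45 (add 2h to convert from UTC-2).
Pablo in UTC: 10:45-17:15 (subtract 1h to convert from UTC+1).
Sofia ∩ Pita: 10:15-10:30, 14:15-15:15, 15:45-16:45.
Sofia ∩ Pita ∩ Quinn: 15:45-16:45.
Sofia ∩ Pita ∩ Quinn ∩ Imani: ∅.
Sofia ∩ Pita ∩ Quinn ∩ Imani ∩ Pablo: ∅.
There is no time when everyone is free.
No common window is at least 30 minutes long.

none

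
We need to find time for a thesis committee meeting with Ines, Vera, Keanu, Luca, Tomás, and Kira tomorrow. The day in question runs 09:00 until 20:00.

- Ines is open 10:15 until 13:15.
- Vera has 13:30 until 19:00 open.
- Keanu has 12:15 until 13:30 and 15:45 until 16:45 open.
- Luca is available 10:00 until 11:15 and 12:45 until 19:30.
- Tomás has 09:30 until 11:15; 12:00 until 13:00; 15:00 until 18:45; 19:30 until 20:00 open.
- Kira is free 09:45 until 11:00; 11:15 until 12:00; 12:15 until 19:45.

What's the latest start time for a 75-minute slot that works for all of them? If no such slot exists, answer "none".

none

Ines ∩ Vera: ∅.
Ines ∩ Vera ∩ Keanu: ∅.
Ines ∩ Vera ∩ Keanu ∩ Luca: ∅.
Ines ∩ Vera ∩ Keanu ∩ Luca ∩ Tomás: ∅.
Ines ∩ Vera ∩ Keanu ∩ Luca ∩ Tomás ∩ Kira: ∅.
There is no time when everyone is free.
No common window is at least 75 minutes long.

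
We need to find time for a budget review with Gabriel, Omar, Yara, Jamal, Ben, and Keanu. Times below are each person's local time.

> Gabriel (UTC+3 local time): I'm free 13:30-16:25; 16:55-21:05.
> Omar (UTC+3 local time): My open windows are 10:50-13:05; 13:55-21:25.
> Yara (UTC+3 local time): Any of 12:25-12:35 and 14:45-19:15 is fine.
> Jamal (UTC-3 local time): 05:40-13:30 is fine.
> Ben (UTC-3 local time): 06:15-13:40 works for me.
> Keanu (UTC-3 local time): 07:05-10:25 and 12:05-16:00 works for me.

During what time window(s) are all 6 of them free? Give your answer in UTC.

11:45-13:25, 15:05-16:15

Gabriel in UTC: 10:30-13:25, 13:55-18:05 (subtract 3h to convert from UTC+3).
Omar in UTC: 07:50-10:05, 10:55-18:25 (subtract 3h to convert from UTC+3).
Yara in UTC: 09:25-09:35, 11:45-16:15 (subtract 3h to convert from UTC+3).
Jamal in UTC: 08:40-16:30 (add 3h to convert from UTC-3).
Ben in UTC: 09:15-16:40 (add 3h to convert from UTC-3).
Keanu in UTC: 10:05-13:25, 15:05-19:00 (add 3h to convert from UTC-3).
Gabriel ∩ Omar: 10:55-13:25, 13:55-18:05.
Gabriel ∩ Omar ∩ Yara: 11:45-13:25, 13:55-16:15.
Gabriel ∩ Omar ∩ Yara ∩ Jamal: 11:45-13:25, 13:55-16:15.
Gabriel ∩ Omar ∩ Yara ∩ Jamal ∩ Ben: 11:45-13:25, 13:55-16:15.
Gabriel ∩ Omar ∩ Yara ∩ Jamal ∩ Ben ∩ Keanu: 11:45-13:25, 15:05-16:15.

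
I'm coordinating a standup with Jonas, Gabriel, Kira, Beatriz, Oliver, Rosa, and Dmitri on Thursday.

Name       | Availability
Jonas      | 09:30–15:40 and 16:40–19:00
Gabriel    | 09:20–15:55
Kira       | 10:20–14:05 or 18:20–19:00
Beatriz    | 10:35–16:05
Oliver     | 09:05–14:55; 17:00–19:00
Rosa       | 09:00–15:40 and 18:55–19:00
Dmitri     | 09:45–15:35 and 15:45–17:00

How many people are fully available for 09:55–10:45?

Jonas, Gabriel, Oliver, Rosa, and Dmitri can make the full 09:55-10:45 slot — that's 5.

5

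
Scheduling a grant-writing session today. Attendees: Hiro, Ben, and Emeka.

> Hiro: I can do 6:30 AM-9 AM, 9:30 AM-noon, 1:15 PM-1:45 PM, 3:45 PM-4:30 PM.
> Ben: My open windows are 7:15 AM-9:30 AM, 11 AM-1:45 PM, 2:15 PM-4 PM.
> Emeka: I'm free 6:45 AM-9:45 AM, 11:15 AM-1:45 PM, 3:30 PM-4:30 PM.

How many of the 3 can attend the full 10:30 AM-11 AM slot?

Hiro can make the full 10:30-11:00 slot — that's 1.

1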